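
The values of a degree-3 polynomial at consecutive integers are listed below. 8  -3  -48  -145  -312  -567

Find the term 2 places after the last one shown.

D1: -11 , -45 , -97 , -167 , -255
D2: -34 , -52 , -70 , -88
D3: -18 , -18 , -18
Constant third difference = -18, so extend:
-88 − 18 = -106;  -255 − 106 = -361;  -567 − 361 = -928
-106 − 18 = -124;  -361 − 124 = -485;  -928 − 485 = -1413

-1413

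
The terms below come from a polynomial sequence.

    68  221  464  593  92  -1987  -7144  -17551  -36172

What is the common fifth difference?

Δ: 153, 243, 129, -501, -2079, -5157, -10407, -18621
Δ²: 90, -114, -630, -1578, -3078, -5250, -8214
Δ³: -204, -516, -948, -1500, -2172, -2964
Δ⁴: -312, -432, -552, -672, -792
Δ⁵: -120, -120, -120, -120

-120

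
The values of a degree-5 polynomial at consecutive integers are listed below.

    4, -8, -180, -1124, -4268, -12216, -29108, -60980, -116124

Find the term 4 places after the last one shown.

-834380

Δ: -12, -172, -944, -3144, -7948, -16892, -31872, -55144
Δ²: -160, -772, -2200, -4804, -8944, -14980, -23272
Δ³: -612, -1428, -2604, -4140, -6036, -8292
Δ⁴: -816, -1176, -1536, -1896, -2256
Δ⁵: -360, -360, -360, -360
Constant fifth difference = -360, so extend:
-2256 − 360 = -2616;  -8292 − 2616 = -10908;  -23272 − 10908 = -34180;  -55144 − 34180 = -89324;  -116124 − 89324 = -205448
-2616 − 360 = -2976;  -10908 − 2976 = -13884;  -34180 − 13884 = -48064;  -89324 − 48064 = -137388;  -205448 − 137388 = -342836
-2976 − 360 = -3336;  -13884 − 3336 = -17220;  -48064 − 17220 = -65284;  -137388 − 65284 = -202672;  -342836 − 202672 = -545508
-3336 − 360 = -3696;  -17220 − 3696 = -20916;  -65284 − 20916 = -86200;  -202672 − 86200 = -288872;  -545508 − 288872 = -834380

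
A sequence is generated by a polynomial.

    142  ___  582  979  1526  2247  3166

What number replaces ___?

311

Using the last 5 terms:
First differences: 397, 547, 721, 919
Second differences: 150, 174, 198
Third differences: 24, 24
Constant third difference = 24.
Extend backward: 150 − 24 = 126;  397 − 126 = 271;  582 − 271 = 311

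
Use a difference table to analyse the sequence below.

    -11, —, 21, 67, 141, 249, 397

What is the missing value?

-3

Using the last 5 terms:
Δ: 46, 74, 108, 148
Δ²: 28, 34, 40
Δ³: 6, 6
Constant third difference = 6.
Extend backward: 28 − 6 = 22;  46 − 22 = 24;  21 − 24 = -3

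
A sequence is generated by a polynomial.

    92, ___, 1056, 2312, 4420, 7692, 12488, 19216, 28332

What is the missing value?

388

Using the last 7 terms:
Δ: 1256  2108  3272  4796  6728  9116
Δ²: 852  1164  1524  1932  2388
Δ³: 312  360  408  456
Δ⁴: 48  48  48
Constant fourth difference = 48.
Extend backward: 312 − 48 = 264;  852 − 264 = 588;  1256 − 588 = 668;  1056 − 668 = 388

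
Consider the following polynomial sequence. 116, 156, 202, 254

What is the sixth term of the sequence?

376

D1: 40, 46, 52
D2: 6, 6
Second differences constant at 6.
52 + 6 = 58;  254 + 58 = 312
58 + 6 = 64;  312 + 64 = 376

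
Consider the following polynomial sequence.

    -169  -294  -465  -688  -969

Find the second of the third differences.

-6

Δ: -125, -171, -223, -281
Δ²: -46, -52, -58
Δ³: -6, -6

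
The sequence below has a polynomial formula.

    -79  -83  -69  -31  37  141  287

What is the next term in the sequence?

-4, 14, 38, 68, 104, 146
18, 24, 30, 36, 42
6, 6, 6, 6
Third differences constant at 6.
42 + 6 = 48;  146 + 48 = 194;  287 + 194 = 481

481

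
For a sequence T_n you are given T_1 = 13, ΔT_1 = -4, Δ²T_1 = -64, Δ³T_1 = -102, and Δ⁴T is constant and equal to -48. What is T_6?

Build the table forward from the leading diagonal:
Δ⁴: -48, -48, -48, -48, -48, -48
Δ³: -102, -150, -198, -246, -294, -342
Δ²: -64, -166, -316, -514, -760, -1054
Δ: -4, -68, -234, -550, -1064, -1824
T: 13, 9, -59, -293, -843, -1907

-1907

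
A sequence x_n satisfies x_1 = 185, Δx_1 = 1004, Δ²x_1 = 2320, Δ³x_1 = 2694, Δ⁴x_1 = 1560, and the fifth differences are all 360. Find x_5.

Build the table forward from the leading diagonal:
Fifth differences: 360, 360, 360, 360, 360
Fourth differences: 1560, 1920, 2280, 2640, 3000
Third differences: 2694, 4254, 6174, 8454, 11094
Second differences: 2320, 5014, 9268, 15442, 23896
First differences: 1004, 3324, 8338, 17606, 33048
x: 185, 1189, 4513, 12851, 30457

30457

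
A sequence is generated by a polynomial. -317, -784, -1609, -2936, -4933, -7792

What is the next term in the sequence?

D1: -467  -825  -1327  -1997  -2859
D2: -358  -502  -670  -862
D3: -144  -168  -192
D4: -24  -24
The fourth differences are constant (-24).
-192 − 24 = -216;  -862 − 216 = -1078;  -2859 − 1078 = -3937;  -7792 − 3937 = -11729

-11729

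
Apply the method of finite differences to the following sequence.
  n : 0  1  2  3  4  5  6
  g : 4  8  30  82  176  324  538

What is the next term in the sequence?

830

First differences: 4 , 22 , 52 , 94 , 148 , 214
Second differences: 18 , 30 , 42 , 54 , 66
Third differences: 12 , 12 , 12 , 12
The third differences are constant (12).
66 + 12 = 78;  214 + 78 = 292;  538 + 292 = 830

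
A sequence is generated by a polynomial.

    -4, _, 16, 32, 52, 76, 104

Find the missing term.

Using the last 5 terms:
16  20  24  28
4  4  4
Constant second difference = 4.
Extend backward: 16 − 4 = 12;  16 − 12 = 4

4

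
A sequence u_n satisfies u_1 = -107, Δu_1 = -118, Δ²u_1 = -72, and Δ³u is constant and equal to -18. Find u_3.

Build the table forward from the leading diagonal:
Third differences: -18, -18, -18
Second differences: -72, -90, -108
First differences: -118, -190, -280
u: -107, -225, -415

-415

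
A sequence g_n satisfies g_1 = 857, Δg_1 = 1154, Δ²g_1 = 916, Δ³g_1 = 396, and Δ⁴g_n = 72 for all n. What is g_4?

Build the table forward from the leading diagonal:
Fourth differences: 72, 72, 72, 72
Third differences: 396, 468, 540, 612
Second differences: 916, 1312, 1780, 2320
First differences: 1154, 2070, 3382, 5162
g: 857, 2011, 4081, 7463

7463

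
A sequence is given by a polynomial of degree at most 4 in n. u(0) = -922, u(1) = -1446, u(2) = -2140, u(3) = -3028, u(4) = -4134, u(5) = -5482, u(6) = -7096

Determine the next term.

-9000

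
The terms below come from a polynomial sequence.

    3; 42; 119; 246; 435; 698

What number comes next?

Δ: 39, 77, 127, 189, 263
Δ²: 38, 50, 62, 74
Δ³: 12, 12, 12
Constant third difference = 12, so extend:
74 + 12 = 86;  263 + 86 = 349;  698 + 349 = 1047

1047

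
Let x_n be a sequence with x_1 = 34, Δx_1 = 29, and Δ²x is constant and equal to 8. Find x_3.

Build the table forward from the leading diagonal:
D2: 8, 8, 8
D1: 29, 37, 45
x: 34, 63, 100

100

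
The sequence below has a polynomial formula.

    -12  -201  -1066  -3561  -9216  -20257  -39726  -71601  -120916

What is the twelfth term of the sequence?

-442201

-189, -865, -2495, -5655, -11041, -19469, -31875, -49315
-676, -1630, -3160, -5386, -8428, -12406, -17440
-954, -1530, -2226, -3042, -3978, -5034
-576, -696, -816, -936, -1056
-120, -120, -120, -120
The fifth differences are constant (-120).
-1056 − 120 = -1176;  -5034 − 1176 = -6210;  -17440 − 6210 = -23650;  -49315 − 23650 = -72965;  -120916 − 72965 = -193881
-1176 − 120 = -1296;  -6210 − 1296 = -7506;  -23650 − 7506 = -31156;  -72965 − 31156 = -104121;  -193881 − 104121 = -298002
-1296 − 120 = -1416;  -7506 − 1416 = -8922;  -31156 − 8922 = -40078;  -104121 − 40078 = -144199;  -298002 − 144199 = -442201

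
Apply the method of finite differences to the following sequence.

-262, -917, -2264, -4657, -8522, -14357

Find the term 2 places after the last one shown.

-34289

D1: -655 , -1347 , -2393 , -3865 , -5835
D2: -692 , -1046 , -1472 , -1970
D3: -354 , -426 , -498
D4: -72 , -72
Constant fourth difference = -72, so extend:
-498 − 72 = -570;  -1970 − 570 = -2540;  -5835 − 2540 = -8375;  -14357 − 8375 = -22732
-570 − 72 = -642;  -2540 − 642 = -3182;  -8375 − 3182 = -11557;  -22732 − 11557 = -34289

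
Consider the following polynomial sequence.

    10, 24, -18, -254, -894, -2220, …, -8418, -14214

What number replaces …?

-4586

Using the first 6 terms:
14, -42, -236, -640, -1326
-56, -194, -404, -686
-138, -210, -282
-72, -72
Constant fourth difference = -72.
Extend forward: -282 − 72 = -354;  -686 − 354 = -1040;  -1326 − 1040 = -2366;  -2220 − 2366 = -4586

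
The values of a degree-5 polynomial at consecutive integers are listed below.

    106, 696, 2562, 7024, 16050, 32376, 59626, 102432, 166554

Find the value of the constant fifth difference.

120

First differences: 590, 1866, 4462, 9026, 16326, 27250, 42806, 64122
Second differences: 1276, 2596, 4564, 7300, 10924, 15556, 21316
Third differences: 1320, 1968, 2736, 3624, 4632, 5760
Fourth differences: 648, 768, 888, 1008, 1128
Fifth differences: 120, 120, 120, 120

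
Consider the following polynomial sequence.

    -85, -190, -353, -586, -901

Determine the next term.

-1310

-105, -163, -233, -315
-58, -70, -82
-12, -12
Third differences constant at -12.
-82 − 12 = -94;  -315 − 94 = -409;  -901 − 409 = -1310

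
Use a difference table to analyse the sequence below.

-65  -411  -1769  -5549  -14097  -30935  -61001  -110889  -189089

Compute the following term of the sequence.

First differences: -346  -1358  -3780  -8548  -16838  -30066  -49888  -78200
Second differences: -1012  -2422  -4768  -8290  -13228  -19822  -28312
Third differences: -1410  -2346  -3522  -4938  -6594  -8490
Fourth differences: -936  -1176  -1416  -1656  -1896
Fifth differences: -240  -240  -240  -240
Fifth differences constant at -240.
-1896 − 240 = -2136;  -8490 − 2136 = -10626;  -28312 − 10626 = -38938;  -78200 − 38938 = -117138;  -189089 − 117138 = -306227

-306227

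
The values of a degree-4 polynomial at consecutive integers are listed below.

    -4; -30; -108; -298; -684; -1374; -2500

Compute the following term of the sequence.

D1: -26 , -78 , -190 , -386 , -690 , -1126
D2: -52 , -112 , -196 , -304 , -436
D3: -60 , -84 , -108 , -132
D4: -24 , -24 , -24
Fourth differences constant at -24.
-132 − 24 = -156;  -436 − 156 = -592;  -1126 − 592 = -1718;  -2500 − 1718 = -4218

-4218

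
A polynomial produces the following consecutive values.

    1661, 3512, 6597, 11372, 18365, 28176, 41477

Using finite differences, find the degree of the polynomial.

4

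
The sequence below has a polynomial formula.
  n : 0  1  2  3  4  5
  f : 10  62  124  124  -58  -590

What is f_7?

-3616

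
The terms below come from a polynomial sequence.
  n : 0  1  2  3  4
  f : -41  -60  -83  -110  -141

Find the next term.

D1: -19, -23, -27, -31
D2: -4, -4, -4
Second differences constant at -4.
-31 − 4 = -35;  -141 − 35 = -176

-176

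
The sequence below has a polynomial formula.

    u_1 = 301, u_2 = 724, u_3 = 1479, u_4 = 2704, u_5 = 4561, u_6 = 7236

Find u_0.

96

First differences: 423  755  1225  1857  2675
Second differences: 332  470  632  818
Third differences: 138  162  186
Fourth differences: 24  24
The fourth differences are constant at 24.
Work back: 138 − 24 = 114;  332 − 114 = 218;  423 − 218 = 205;  301 − 205 = 96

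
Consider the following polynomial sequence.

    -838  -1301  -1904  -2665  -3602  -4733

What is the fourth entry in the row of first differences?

Δ: -463, -603, -761, -937, -1131
Δ²: -140, -158, -176, -194
Δ³: -18, -18, -18

-937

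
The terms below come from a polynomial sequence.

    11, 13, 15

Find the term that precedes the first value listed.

First differences: 2, 2
The first differences are constant at 2.
Work back: 11 − 2 = 9

9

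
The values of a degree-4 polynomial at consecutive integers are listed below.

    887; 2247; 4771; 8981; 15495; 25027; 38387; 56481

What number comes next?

First differences: 1360, 2524, 4210, 6514, 9532, 13360, 18094
Second differences: 1164, 1686, 2304, 3018, 3828, 4734
Third differences: 522, 618, 714, 810, 906
Fourth differences: 96, 96, 96, 96
The fourth differences are constant (96).
906 + 96 = 1002;  4734 + 1002 = 5736;  18094 + 5736 = 23830;  56481 + 23830 = 80311

80311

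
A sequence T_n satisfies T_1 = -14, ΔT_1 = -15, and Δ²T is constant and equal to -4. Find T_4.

-71

Build the table forward from the leading diagonal:
Second differences: -4  -4  -4  -4
First differences: -15  -19  -23  -27
T: -14  -29  -48  -71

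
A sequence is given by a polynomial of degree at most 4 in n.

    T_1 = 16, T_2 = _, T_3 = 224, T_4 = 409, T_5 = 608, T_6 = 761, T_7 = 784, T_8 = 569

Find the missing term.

89

Using the last 6 terms:
First differences: 185, 199, 153, 23, -215
Second differences: 14, -46, -130, -238
Third differences: -60, -84, -108
Fourth differences: -24, -24
Constant fourth difference = -24.
Extend backward: -60 + 24 = -36;  14 + 36 = 50;  185 − 50 = 135;  224 − 135 = 89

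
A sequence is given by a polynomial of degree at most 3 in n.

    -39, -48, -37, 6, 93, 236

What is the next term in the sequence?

D1: -9  11  43  87  143
D2: 20  32  44  56
D3: 12  12  12
The third differences are constant (12).
56 + 12 = 68;  143 + 68 = 211;  236 + 211 = 447

447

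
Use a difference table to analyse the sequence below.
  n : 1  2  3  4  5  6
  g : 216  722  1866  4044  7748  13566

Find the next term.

22182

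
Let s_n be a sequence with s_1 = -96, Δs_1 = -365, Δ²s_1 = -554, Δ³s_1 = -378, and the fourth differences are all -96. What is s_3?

Build the table forward from the leading diagonal:
Fourth differences: -96  -96  -96
Third differences: -378  -474  -570
Second differences: -554  -932  -1406
First differences: -365  -919  -1851
s: -96  -461  -1380

-1380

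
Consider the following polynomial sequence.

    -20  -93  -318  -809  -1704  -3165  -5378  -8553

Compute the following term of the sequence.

-12924

Δ: -73  -225  -491  -895  -1461  -2213  -3175
Δ²: -152  -266  -404  -566  -752  -962
Δ³: -114  -138  -162  -186  -210
Δ⁴: -24  -24  -24  -24
The fourth differences are constant (-24).
-210 − 24 = -234;  -962 − 234 = -1196;  -3175 − 1196 = -4371;  -8553 − 4371 = -12924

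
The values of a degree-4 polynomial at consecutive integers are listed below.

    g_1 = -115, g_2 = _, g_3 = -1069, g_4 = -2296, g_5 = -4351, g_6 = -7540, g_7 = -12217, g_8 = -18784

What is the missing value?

Using the last 6 terms:
First differences: -1227, -2055, -3189, -4677, -6567
Second differences: -828, -1134, -1488, -1890
Third differences: -306, -354, -402
Fourth differences: -48, -48
Constant fourth difference = -48.
Extend backward: -306 + 48 = -258;  -828 + 258 = -570;  -1227 + 570 = -657;  -1069 + 657 = -412

-412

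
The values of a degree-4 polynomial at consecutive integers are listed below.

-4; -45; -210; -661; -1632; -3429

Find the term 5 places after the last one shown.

-40554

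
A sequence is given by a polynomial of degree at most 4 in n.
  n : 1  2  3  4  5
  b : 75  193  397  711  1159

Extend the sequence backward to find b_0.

19

Δ: 118, 204, 314, 448
Δ²: 86, 110, 134
Δ³: 24, 24
The third differences are constant at 24.
Work back: 86 − 24 = 62;  118 − 62 = 56;  75 − 56 = 19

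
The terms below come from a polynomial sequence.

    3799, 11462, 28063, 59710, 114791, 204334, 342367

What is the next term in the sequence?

Δ: 7663  16601  31647  55081  89543  138033
Δ²: 8938  15046  23434  34462  48490
Δ³: 6108  8388  11028  14028
Δ⁴: 2280  2640  3000
Δ⁵: 360  360
The fifth differences are constant (360).
3000 + 360 = 3360;  14028 + 3360 = 17388;  48490 + 17388 = 65878;  138033 + 65878 = 203911;  342367 + 203911 = 546278

546278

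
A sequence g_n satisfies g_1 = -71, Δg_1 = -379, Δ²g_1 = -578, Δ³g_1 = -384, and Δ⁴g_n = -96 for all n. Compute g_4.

Build the table forward from the leading diagonal:
D4: -96, -96, -96, -96
D3: -384, -480, -576, -672
D2: -578, -962, -1442, -2018
D1: -379, -957, -1919, -3361
g: -71, -450, -1407, -3326

-3326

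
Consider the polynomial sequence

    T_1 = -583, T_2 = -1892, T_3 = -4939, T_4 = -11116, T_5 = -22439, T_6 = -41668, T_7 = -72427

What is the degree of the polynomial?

5

Δ: -1309, -3047, -6177, -11323, -19229, -30759
Δ²: -1738, -3130, -5146, -7906, -11530
Δ³: -1392, -2016, -2760, -3624
Δ⁴: -624, -744, -864
Δ⁵: -120, -120
The fifth differences are constant, so the polynomial has degree 5.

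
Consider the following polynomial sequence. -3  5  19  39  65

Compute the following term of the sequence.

8, 14, 20, 26
6, 6, 6
The second differences are constant (6).
26 + 6 = 32;  65 + 32 = 97

97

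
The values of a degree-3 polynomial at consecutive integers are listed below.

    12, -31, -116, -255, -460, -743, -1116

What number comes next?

D1: -43, -85, -139, -205, -283, -373
D2: -42, -54, -66, -78, -90
D3: -12, -12, -12, -12
Third differences constant at -12.
-90 − 12 = -102;  -373 − 102 = -475;  -1116 − 475 = -1591

-1591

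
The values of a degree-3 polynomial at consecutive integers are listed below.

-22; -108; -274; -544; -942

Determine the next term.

-1492

First differences: -86 , -166 , -270 , -398
Second differences: -80 , -104 , -128
Third differences: -24 , -24
Constant third difference = -24, so extend:
-128 − 24 = -152;  -398 − 152 = -550;  -942 − 550 = -1492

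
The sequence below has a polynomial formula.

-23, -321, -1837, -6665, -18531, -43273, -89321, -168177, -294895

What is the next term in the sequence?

-488561

-298, -1516, -4828, -11866, -24742, -46048, -78856, -126718
-1218, -3312, -7038, -12876, -21306, -32808, -47862
-2094, -3726, -5838, -8430, -11502, -15054
-1632, -2112, -2592, -3072, -3552
-480, -480, -480, -480
The fifth differences are constant (-480).
-3552 − 480 = -4032;  -15054 − 4032 = -19086;  -47862 − 19086 = -66948;  -126718 − 66948 = -193666;  -294895 − 193666 = -488561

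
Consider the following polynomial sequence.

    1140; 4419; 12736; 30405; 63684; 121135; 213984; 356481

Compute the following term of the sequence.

3279  8317  17669  33279  57451  92849  142497
5038  9352  15610  24172  35398  49648
4314  6258  8562  11226  14250
1944  2304  2664  3024
360  360  360
Constant fifth difference = 360, so extend:
3024 + 360 = 3384;  14250 + 3384 = 17634;  49648 + 17634 = 67282;  142497 + 67282 = 209779;  356481 + 209779 = 566260

566260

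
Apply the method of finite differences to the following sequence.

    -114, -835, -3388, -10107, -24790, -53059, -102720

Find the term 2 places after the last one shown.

-310522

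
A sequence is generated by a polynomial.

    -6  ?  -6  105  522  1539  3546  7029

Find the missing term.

Using the last 6 terms:
Δ: 111  417  1017  2007  3483
Δ²: 306  600  990  1476
Δ³: 294  390  486
Δ⁴: 96  96
Constant fourth difference = 96.
Extend backward: 294 − 96 = 198;  306 − 198 = 108;  111 − 108 = 3;  -6 − 3 = -9

-9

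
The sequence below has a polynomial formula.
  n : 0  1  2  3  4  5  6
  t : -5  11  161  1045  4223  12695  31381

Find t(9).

236803

First differences: 16  150  884  3178  8472  18686
Second differences: 134  734  2294  5294  10214
Third differences: 600  1560  3000  4920
Fourth differences: 960  1440  1920
Fifth differences: 480  480
The fifth differences are constant (480).
1920 + 480 = 2400;  4920 + 2400 = 7320;  10214 + 7320 = 17534;  18686 + 17534 = 36220;  31381 + 36220 = 67601
2400 + 480 = 2880;  7320 + 2880 = 10200;  17534 + 10200 = 27734;  36220 + 27734 = 63954;  67601 + 63954 = 131555
2880 + 480 = 3360;  10200 + 3360 = 13560;  27734 + 13560 = 41294;  63954 + 41294 = 105248;  131555 + 105248 = 236803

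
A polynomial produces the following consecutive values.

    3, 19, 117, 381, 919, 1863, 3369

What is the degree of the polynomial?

4

First differences: 16, 98, 264, 538, 944, 1506
Second differences: 82, 166, 274, 406, 562
Third differences: 84, 108, 132, 156
Fourth differences: 24, 24, 24
The fourth differences are constant, so the polynomial has degree 4.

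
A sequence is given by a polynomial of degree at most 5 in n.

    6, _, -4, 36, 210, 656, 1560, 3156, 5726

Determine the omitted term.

Using the last 7 terms:
40, 174, 446, 904, 1596, 2570
134, 272, 458, 692, 974
138, 186, 234, 282
48, 48, 48
Constant fourth difference = 48.
Extend backward: 138 − 48 = 90;  134 − 90 = 44;  40 − 44 = -4;  -4 + 4 = 0

0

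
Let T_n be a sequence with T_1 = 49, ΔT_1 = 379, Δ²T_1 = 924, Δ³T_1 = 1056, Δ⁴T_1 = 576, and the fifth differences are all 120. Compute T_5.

11909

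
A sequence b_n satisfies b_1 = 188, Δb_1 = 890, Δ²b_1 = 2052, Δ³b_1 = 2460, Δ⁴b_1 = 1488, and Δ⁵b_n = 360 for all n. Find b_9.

Build the table forward from the leading diagonal:
D5: 360, 360, 360, 360, 360, 360, 360, 360, 360
D4: 1488, 1848, 2208, 2568, 2928, 3288, 3648, 4008, 4368
D3: 2460, 3948, 5796, 8004, 10572, 13500, 16788, 20436, 24444
D2: 2052, 4512, 8460, 14256, 22260, 32832, 46332, 63120, 83556
D1: 890, 2942, 7454, 15914, 30170, 52430, 85262, 131594, 194714
b: 188, 1078, 4020, 11474, 27388, 57558, 109988, 195250, 326844

326844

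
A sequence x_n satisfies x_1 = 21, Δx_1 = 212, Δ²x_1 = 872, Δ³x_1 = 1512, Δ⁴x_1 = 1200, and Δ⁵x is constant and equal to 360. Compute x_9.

214965

Build the table forward from the leading diagonal:
D5: 360  360  360  360  360  360  360  360  360
D4: 1200  1560  1920  2280  2640  3000  3360  3720  4080
D3: 1512  2712  4272  6192  8472  11112  14112  17472  21192
D2: 872  2384  5096  9368  15560  24032  35144  49256  66728
D1: 212  1084  3468  8564  17932  33492  57524  92668  141924
x: 21  233  1317  4785  13349  31281  64773  122297  214965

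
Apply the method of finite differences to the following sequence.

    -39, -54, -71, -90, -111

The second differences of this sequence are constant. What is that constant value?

-2

Δ: -15, -17, -19, -21
Δ²: -2, -2, -2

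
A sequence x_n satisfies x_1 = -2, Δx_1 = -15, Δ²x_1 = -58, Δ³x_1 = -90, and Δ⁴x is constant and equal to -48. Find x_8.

Build the table forward from the leading diagonal:
Fourth differences: -48  -48  -48  -48  -48  -48  -48  -48
Third differences: -90  -138  -186  -234  -282  -330  -378  -426
Second differences: -58  -148  -286  -472  -706  -988  -1318  -1696
First differences: -15  -73  -221  -507  -979  -1685  -2673  -3991
x: -2  -17  -90  -311  -818  -1797  -3482  -6155

-6155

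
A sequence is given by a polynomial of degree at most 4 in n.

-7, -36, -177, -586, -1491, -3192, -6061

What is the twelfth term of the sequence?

-55986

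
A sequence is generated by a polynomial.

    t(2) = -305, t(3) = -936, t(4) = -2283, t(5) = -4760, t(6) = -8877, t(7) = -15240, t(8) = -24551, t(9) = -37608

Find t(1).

First differences: -631, -1347, -2477, -4117, -6363, -9311, -13057
Second differences: -716, -1130, -1640, -2246, -2948, -3746
Third differences: -414, -510, -606, -702, -798
Fourth differences: -96, -96, -96, -96
The fourth differences are constant at -96.
Work back: -414 + 96 = -318;  -716 + 318 = -398;  -631 + 398 = -233;  -305 + 233 = -72

-72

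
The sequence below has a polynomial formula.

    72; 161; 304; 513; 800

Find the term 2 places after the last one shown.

First differences: 89, 143, 209, 287
Second differences: 54, 66, 78
Third differences: 12, 12
Constant third difference = 12, so extend:
78 + 12 = 90;  287 + 90 = 377;  800 + 377 = 1177
90 + 12 = 102;  377 + 102 = 479;  1177 + 479 = 1656

1656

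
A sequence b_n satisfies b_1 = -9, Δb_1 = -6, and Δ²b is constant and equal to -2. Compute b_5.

-45

Build the table forward from the leading diagonal:
D2: -2, -2, -2, -2, -2
D1: -6, -8, -10, -12, -14
b: -9, -15, -23, -33, -45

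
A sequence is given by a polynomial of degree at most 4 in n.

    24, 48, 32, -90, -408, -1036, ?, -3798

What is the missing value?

-2112

Using the first 6 terms:
24  -16  -122  -318  -628
-40  -106  -196  -310
-66  -90  -114
-24  -24
Constant fourth difference = -24.
Extend forward: -114 − 24 = -138;  -310 − 138 = -448;  -628 − 448 = -1076;  -1036 − 1076 = -2112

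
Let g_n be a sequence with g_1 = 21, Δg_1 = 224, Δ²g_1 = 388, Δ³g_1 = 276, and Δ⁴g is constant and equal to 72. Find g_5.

Build the table forward from the leading diagonal:
Fourth differences: 72, 72, 72, 72, 72
Third differences: 276, 348, 420, 492, 564
Second differences: 388, 664, 1012, 1432, 1924
First differences: 224, 612, 1276, 2288, 3720
g: 21, 245, 857, 2133, 4421

4421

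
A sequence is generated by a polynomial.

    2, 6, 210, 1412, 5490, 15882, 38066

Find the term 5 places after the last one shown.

4 , 204 , 1202 , 4078 , 10392 , 22184
200 , 998 , 2876 , 6314 , 11792
798 , 1878 , 3438 , 5478
1080 , 1560 , 2040
480 , 480
Fifth differences constant at 480.
2040 + 480 = 2520;  5478 + 2520 = 7998;  11792 + 7998 = 19790;  22184 + 19790 = 41974;  38066 + 41974 = 80040
2520 + 480 = 3000;  7998 + 3000 = 10998;  19790 + 10998 = 30788;  41974 + 30788 = 72762;  80040 + 72762 = 152802
3000 + 480 = 3480;  10998 + 3480 = 14478;  30788 + 14478 = 45266;  72762 + 45266 = 118028;  152802 + 118028 = 270830
3480 + 480 = 3960;  14478 + 3960 = 18438;  45266 + 18438 = 63704;  118028 + 63704 = 181732;  270830 + 181732 = 452562
3960 + 480 = 4440;  18438 + 4440 = 22878;  63704 + 22878 = 86582;  181732 + 86582 = 268314;  452562 + 268314 = 720876

720876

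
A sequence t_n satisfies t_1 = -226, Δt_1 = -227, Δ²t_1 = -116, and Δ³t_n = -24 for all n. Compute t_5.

Build the table forward from the leading diagonal:
D3: -24  -24  -24  -24  -24
D2: -116  -140  -164  -188  -212
D1: -227  -343  -483  -647  -835
t: -226  -453  -796  -1279  -1926

-1926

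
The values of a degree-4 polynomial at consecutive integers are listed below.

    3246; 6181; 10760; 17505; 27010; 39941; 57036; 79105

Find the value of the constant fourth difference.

72

Δ: 2935, 4579, 6745, 9505, 12931, 17095, 22069
Δ²: 1644, 2166, 2760, 3426, 4164, 4974
Δ³: 522, 594, 666, 738, 810
Δ⁴: 72, 72, 72, 72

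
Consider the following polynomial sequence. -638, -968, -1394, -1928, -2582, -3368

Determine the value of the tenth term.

-8072

First differences: -330, -426, -534, -654, -786
Second differences: -96, -108, -120, -132
Third differences: -12, -12, -12
Third differences constant at -12.
-132 − 12 = -144;  -786 − 144 = -930;  -3368 − 930 = -4298
-144 − 12 = -156;  -930 − 156 = -1086;  -4298 − 1086 = -5384
-156 − 12 = -168;  -1086 − 168 = -1254;  -5384 − 1254 = -6638
-168 − 12 = -180;  -1254 − 180 = -1434;  -6638 − 1434 = -8072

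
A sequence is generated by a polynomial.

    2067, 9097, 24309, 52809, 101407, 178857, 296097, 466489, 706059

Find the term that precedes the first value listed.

7030  15212  28500  48598  77450  117240  170392  239570
8182  13288  20098  28852  39790  53152  69178
5106  6810  8754  10938  13362  16026
1704  1944  2184  2424  2664
240  240  240  240
The fifth differences are constant at 240.
Work back: 1704 − 240 = 1464;  5106 − 1464 = 3642;  8182 − 3642 = 4540;  7030 − 4540 = 2490;  2067 − 2490 = -423

-423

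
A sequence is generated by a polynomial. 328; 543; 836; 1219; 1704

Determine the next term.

First differences: 215, 293, 383, 485
Second differences: 78, 90, 102
Third differences: 12, 12
Third differences constant at 12.
102 + 12 = 114;  485 + 114 = 599;  1704 + 599 = 2303

2303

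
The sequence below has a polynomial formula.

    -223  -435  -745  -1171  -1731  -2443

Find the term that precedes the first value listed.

-91

D1: -212, -310, -426, -560, -712
D2: -98, -116, -134, -152
D3: -18, -18, -18
The third differences are constant at -18.
Work back: -98 + 18 = -80;  -212 + 80 = -132;  -223 + 132 = -91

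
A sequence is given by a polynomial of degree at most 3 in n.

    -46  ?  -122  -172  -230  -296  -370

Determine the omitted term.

-80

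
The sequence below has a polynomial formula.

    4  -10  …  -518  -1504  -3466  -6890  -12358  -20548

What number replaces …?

-118

Using the last 6 terms:
-986, -1962, -3424, -5468, -8190
-976, -1462, -2044, -2722
-486, -582, -678
-96, -96
Constant fourth difference = -96.
Extend backward: -486 + 96 = -390;  -976 + 390 = -586;  -986 + 586 = -400;  -518 + 400 = -118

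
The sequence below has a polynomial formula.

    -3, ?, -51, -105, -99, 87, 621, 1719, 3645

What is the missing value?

Using the last 7 terms:
D1: -54  6  186  534  1098  1926
D2: 60  180  348  564  828
D3: 120  168  216  264
D4: 48  48  48
Constant fourth difference = 48.
Extend backward: 120 − 48 = 72;  60 − 72 = -12;  -54 + 12 = -42;  -51 + 42 = -9

-9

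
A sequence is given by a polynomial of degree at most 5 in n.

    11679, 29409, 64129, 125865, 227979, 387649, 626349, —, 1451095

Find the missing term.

970329

Using the first 7 terms:
Δ: 17730  34720  61736  102114  159670  238700
Δ²: 16990  27016  40378  57556  79030
Δ³: 10026  13362  17178  21474
Δ⁴: 3336  3816  4296
Δ⁵: 480  480
Constant fifth difference = 480.
Extend forward: 4296 + 480 = 4776;  21474 + 4776 = 26250;  79030 + 26250 = 105280;  238700 + 105280 = 343980;  626349 + 343980 = 970329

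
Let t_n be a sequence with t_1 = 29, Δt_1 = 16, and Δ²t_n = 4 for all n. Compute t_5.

117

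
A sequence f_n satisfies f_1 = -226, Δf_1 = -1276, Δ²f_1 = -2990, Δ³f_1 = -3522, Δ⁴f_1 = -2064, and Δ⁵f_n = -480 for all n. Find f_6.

-82526

Build the table forward from the leading diagonal:
D5: -480  -480  -480  -480  -480  -480
D4: -2064  -2544  -3024  -3504  -3984  -4464
D3: -3522  -5586  -8130  -11154  -14658  -18642
D2: -2990  -6512  -12098  -20228  -31382  -46040
D1: -1276  -4266  -10778  -22876  -43104  -74486
f: -226  -1502  -5768  -16546  -39422  -82526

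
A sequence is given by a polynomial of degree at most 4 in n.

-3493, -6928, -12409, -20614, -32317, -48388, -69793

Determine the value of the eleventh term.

-231433

First differences: -3435  -5481  -8205  -11703  -16071  -21405
Second differences: -2046  -2724  -3498  -4368  -5334
Third differences: -678  -774  -870  -966
Fourth differences: -96  -96  -96
Fourth differences constant at -96.
-966 − 96 = -1062;  -5334 − 1062 = -6396;  -21405 − 6396 = -27801;  -69793 − 27801 = -97594
-1062 − 96 = -1158;  -6396 − 1158 = -7554;  -27801 − 7554 = -35355;  -97594 − 35355 = -132949
-1158 − 96 = -1254;  -7554 − 1254 = -8808;  -35355 − 8808 = -44163;  -132949 − 44163 = -177112
-1254 − 96 = -1350;  -8808 − 1350 = -10158;  -44163 − 10158 = -54321;  -177112 − 54321 = -231433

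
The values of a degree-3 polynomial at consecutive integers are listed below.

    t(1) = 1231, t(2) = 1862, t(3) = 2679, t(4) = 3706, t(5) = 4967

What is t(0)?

First differences: 631, 817, 1027, 1261
Second differences: 186, 210, 234
Third differences: 24, 24
The third differences are constant at 24.
Work back: 186 − 24 = 162;  631 − 162 = 469;  1231 − 469 = 762

762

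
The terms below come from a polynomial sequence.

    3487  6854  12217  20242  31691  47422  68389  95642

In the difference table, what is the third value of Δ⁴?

D1: 3367, 5363, 8025, 11449, 15731, 20967, 27253
D2: 1996, 2662, 3424, 4282, 5236, 6286
D3: 666, 762, 858, 954, 1050
D4: 96, 96, 96, 96

96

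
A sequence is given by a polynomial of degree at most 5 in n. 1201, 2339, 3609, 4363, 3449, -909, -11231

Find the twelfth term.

-307701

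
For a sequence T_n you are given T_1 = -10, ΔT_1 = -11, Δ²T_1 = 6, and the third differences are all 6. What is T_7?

Build the table forward from the leading diagonal:
D3: 6, 6, 6, 6, 6, 6, 6
D2: 6, 12, 18, 24, 30, 36, 42
D1: -11, -5, 7, 25, 49, 79, 115
T: -10, -21, -26, -19, 6, 55, 134

134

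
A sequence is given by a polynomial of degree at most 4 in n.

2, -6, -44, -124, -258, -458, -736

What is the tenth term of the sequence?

-8, -38, -80, -134, -200, -278
-30, -42, -54, -66, -78
-12, -12, -12, -12
The third differences are constant (-12).
-78 − 12 = -90;  -278 − 90 = -368;  -736 − 368 = -1104
-90 − 12 = -102;  -368 − 102 = -470;  -1104 − 470 = -1574
-102 − 12 = -114;  -470 − 114 = -584;  -1574 − 584 = -2158

-2158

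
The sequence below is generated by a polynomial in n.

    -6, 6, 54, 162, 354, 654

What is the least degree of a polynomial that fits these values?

First differences: 12, 48, 108, 192, 300
Second differences: 36, 60, 84, 108
Third differences: 24, 24, 24
The third differences are constant, so the polynomial has degree 3.

3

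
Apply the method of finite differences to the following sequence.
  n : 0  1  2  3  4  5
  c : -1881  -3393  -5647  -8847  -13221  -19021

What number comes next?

Δ: -1512 , -2254 , -3200 , -4374 , -5800
Δ²: -742 , -946 , -1174 , -1426
Δ³: -204 , -228 , -252
Δ⁴: -24 , -24
The fourth differences are constant (-24).
-252 − 24 = -276;  -1426 − 276 = -1702;  -5800 − 1702 = -7502;  -19021 − 7502 = -26523

-26523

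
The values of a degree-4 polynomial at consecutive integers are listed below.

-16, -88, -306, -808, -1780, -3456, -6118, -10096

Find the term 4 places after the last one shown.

D1: -72  -218  -502  -972  -1676  -2662  -3978
D2: -146  -284  -470  -704  -986  -1316
D3: -138  -186  -234  -282  -330
D4: -48  -48  -48  -48
The fourth differences are constant (-48).
-330 − 48 = -378;  -1316 − 378 = -1694;  -3978 − 1694 = -5672;  -10096 − 5672 = -15768
-378 − 48 = -426;  -1694 − 426 = -2120;  -5672 − 2120 = -7792;  -15768 − 7792 = -23560
-426 − 48 = -474;  -2120 − 474 = -2594;  -7792 − 2594 = -10386;  -23560 − 10386 = -33946
-474 − 48 = -522;  -2594 − 522 = -3116;  -10386 − 3116 = -13502;  -33946 − 13502 = -47448

-47448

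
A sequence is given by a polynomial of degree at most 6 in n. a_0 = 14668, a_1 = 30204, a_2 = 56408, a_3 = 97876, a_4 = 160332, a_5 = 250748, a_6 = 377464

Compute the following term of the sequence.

550308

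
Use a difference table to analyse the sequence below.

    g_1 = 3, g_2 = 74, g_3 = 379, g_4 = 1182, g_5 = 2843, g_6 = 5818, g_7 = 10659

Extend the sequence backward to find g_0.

D1: 71  305  803  1661  2975  4841
D2: 234  498  858  1314  1866
D3: 264  360  456  552
D4: 96  96  96
The fourth differences are constant at 96.
Work back: 264 − 96 = 168;  234 − 168 = 66;  71 − 66 = 5;  3 − 5 = -2

-2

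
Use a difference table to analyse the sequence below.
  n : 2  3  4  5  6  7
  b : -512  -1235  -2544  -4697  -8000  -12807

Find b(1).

-165

D1: -723, -1309, -2153, -3303, -4807
D2: -586, -844, -1150, -1504
D3: -258, -306, -354
D4: -48, -48
The fourth differences are constant at -48.
Work back: -258 + 48 = -210;  -586 + 210 = -376;  -723 + 376 = -347;  -512 + 347 = -165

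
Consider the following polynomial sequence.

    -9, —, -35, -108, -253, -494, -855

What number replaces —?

-10

Using the last 5 terms:
Δ: -73  -145  -241  -361
Δ²: -72  -96  -120
Δ³: -24  -24
Constant third difference = -24.
Extend backward: -72 + 24 = -48;  -73 + 48 = -25;  -35 + 25 = -10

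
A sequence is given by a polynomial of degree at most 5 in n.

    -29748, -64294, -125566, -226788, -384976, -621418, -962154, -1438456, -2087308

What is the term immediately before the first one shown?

Δ: -34546, -61272, -101222, -158188, -236442, -340736, -476302, -648852
Δ²: -26726, -39950, -56966, -78254, -104294, -135566, -172550
Δ³: -13224, -17016, -21288, -26040, -31272, -36984
Δ⁴: -3792, -4272, -4752, -5232, -5712
Δ⁵: -480, -480, -480, -480
The fifth differences are constant at -480.
Work back: -3792 + 480 = -3312;  -13224 + 3312 = -9912;  -26726 + 9912 = -16814;  -34546 + 16814 = -17732;  -29748 + 17732 = -12016

-12016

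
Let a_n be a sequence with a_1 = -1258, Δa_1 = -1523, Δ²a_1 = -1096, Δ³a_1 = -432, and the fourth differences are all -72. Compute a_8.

Build the table forward from the leading diagonal:
D4: -72  -72  -72  -72  -72  -72  -72  -72
D3: -432  -504  -576  -648  -720  -792  -864  -936
D2: -1096  -1528  -2032  -2608  -3256  -3976  -4768  -5632
D1: -1523  -2619  -4147  -6179  -8787  -12043  -16019  -20787
a: -1258  -2781  -5400  -9547  -15726  -24513  -36556  -52575

-52575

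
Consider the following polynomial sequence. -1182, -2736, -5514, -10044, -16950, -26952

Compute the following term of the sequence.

-40866

D1: -1554, -2778, -4530, -6906, -10002
D2: -1224, -1752, -2376, -3096
D3: -528, -624, -720
D4: -96, -96
Constant fourth difference = -96, so extend:
-720 − 96 = -816;  -3096 − 816 = -3912;  -10002 − 3912 = -13914;  -26952 − 13914 = -40866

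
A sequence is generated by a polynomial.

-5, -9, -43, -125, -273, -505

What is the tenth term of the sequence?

D1: -4, -34, -82, -148, -232
D2: -30, -48, -66, -84
D3: -18, -18, -18
Constant third difference = -18, so extend:
-84 − 18 = -102;  -232 − 102 = -334;  -505 − 334 = -839
-102 − 18 = -120;  -334 − 120 = -454;  -839 − 454 = -1293
-120 − 18 = -138;  -454 − 138 = -592;  -1293 − 592 = -1885
-138 − 18 = -156;  -592 − 156 = -748;  -1885 − 748 = -2633

-2633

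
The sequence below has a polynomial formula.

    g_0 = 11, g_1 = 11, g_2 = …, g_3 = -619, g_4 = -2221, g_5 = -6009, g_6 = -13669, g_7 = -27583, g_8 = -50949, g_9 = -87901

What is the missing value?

Using the last 7 terms:
First differences: -1602  -3788  -7660  -13914  -23366  -36952
Second differences: -2186  -3872  -6254  -9452  -13586
Third differences: -1686  -2382  -3198  -4134
Fourth differences: -696  -816  -936
Fifth differences: -120  -120
Constant fifth difference = -120.
Extend backward: -696 + 120 = -576;  -1686 + 576 = -1110;  -2186 + 1110 = -1076;  -1602 + 1076 = -526;  -619 + 526 = -93

-93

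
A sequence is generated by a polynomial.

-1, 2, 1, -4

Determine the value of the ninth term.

-89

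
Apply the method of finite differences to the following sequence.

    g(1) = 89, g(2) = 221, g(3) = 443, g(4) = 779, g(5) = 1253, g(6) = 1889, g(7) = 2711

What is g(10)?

First differences: 132  222  336  474  636  822
Second differences: 90  114  138  162  186
Third differences: 24  24  24  24
The third differences are constant (24).
186 + 24 = 210;  822 + 210 = 1032;  2711 + 1032 = 3743
210 + 24 = 234;  1032 + 234 = 1266;  3743 + 1266 = 5009
234 + 24 = 258;  1266 + 258 = 1524;  5009 + 1524 = 6533

6533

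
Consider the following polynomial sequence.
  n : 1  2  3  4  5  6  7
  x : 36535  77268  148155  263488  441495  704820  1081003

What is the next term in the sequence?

Δ: 40733  70887  115333  178007  263325  376183
Δ²: 30154  44446  62674  85318  112858
Δ³: 14292  18228  22644  27540
Δ⁴: 3936  4416  4896
Δ⁵: 480  480
The fifth differences are constant (480).
4896 + 480 = 5376;  27540 + 5376 = 32916;  112858 + 32916 = 145774;  376183 + 145774 = 521957;  1081003 + 521957 = 1602960

1602960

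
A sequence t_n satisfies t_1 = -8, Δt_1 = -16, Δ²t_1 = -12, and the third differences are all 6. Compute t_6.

Build the table forward from the leading diagonal:
Third differences: 6  6  6  6  6  6
Second differences: -12  -6  0  6  12  18
First differences: -16  -28  -34  -34  -28  -16
t: -8  -24  -52  -86  -120  -148

-148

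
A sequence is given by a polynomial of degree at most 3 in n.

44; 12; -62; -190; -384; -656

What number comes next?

-1018

First differences: -32  -74  -128  -194  -272
Second differences: -42  -54  -66  -78
Third differences: -12  -12  -12
The third differences are constant (-12).
-78 − 12 = -90;  -272 − 90 = -362;  -656 − 362 = -1018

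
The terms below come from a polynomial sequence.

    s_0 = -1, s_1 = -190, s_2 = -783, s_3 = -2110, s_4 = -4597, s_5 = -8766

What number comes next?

-15235

First differences: -189  -593  -1327  -2487  -4169
Second differences: -404  -734  -1160  -1682
Third differences: -330  -426  -522
Fourth differences: -96  -96
The fourth differences are constant (-96).
-522 − 96 = -618;  -1682 − 618 = -2300;  -4169 − 2300 = -6469;  -8766 − 6469 = -15235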